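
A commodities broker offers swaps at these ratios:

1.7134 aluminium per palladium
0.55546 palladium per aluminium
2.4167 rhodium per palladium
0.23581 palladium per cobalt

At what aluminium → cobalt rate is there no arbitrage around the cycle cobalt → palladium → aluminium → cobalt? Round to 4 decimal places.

2.4750

Known legs of the cycle: 0.23581 × 1.7134 = 0.404036854
For no arbitrage the full-cycle product must be 1, so the missing rate is 1 / 0.404036854 ≈ 2.475022.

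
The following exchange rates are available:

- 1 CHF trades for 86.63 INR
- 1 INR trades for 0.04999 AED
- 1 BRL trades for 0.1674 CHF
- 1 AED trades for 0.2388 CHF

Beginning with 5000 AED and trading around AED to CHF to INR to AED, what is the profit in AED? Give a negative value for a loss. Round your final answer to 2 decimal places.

5000 AED × 0.2388 = 1194 CHF
1194 CHF × 86.63 = 103436.22 INR
103436.22 INR × 0.04999 = 5170.7766378 AED
Net change: 5170.7766378 − 5000 = 170.7766378 AED

170.78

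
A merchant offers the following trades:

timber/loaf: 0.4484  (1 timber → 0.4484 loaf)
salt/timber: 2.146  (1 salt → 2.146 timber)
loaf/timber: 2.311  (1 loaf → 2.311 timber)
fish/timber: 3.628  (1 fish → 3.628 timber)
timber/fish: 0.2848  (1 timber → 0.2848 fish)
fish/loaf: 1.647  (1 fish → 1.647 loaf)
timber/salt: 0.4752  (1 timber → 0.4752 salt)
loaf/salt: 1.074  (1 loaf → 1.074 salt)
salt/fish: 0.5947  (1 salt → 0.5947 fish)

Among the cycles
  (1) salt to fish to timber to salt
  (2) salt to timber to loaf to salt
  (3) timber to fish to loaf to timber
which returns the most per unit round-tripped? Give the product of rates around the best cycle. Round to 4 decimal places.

(1) 0.5947 × 3.628 × 0.4752 = 1.02528
(2) 2.146 × 0.4484 × 1.074 = 1.03347
(3) 0.2848 × 1.647 × 2.311 = 1.08401
Highest is cycle (3) at 1.0840 (>1, arbitrage).

1.0840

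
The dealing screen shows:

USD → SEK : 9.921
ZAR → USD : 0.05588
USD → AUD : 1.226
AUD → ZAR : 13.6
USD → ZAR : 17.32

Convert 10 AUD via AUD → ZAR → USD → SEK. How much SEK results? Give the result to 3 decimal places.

75.396

10 AUD × 13.6 = 136 ZAR
136 ZAR × 0.05588 = 7.59968 USD
7.59968 USD × 9.921 = 75.39642528 SEK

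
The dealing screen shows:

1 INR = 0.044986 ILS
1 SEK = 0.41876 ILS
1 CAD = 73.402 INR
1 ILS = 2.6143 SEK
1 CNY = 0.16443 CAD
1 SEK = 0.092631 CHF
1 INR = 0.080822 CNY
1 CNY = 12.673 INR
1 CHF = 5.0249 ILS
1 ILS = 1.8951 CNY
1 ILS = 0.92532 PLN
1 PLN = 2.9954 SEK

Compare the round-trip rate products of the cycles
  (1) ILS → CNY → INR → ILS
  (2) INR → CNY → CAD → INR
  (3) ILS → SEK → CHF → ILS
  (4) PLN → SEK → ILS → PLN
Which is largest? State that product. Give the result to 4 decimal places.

1.2169

(1) 1.8951 × 12.673 × 0.044986 = 1.08041
(2) 0.080822 × 0.16443 × 73.402 = 0.97548
(3) 2.6143 × 0.092631 × 5.0249 = 1.21686
(4) 2.9954 × 0.41876 × 0.92532 = 1.16068
Highest is cycle (3) at 1.2169 (>1, arbitrage).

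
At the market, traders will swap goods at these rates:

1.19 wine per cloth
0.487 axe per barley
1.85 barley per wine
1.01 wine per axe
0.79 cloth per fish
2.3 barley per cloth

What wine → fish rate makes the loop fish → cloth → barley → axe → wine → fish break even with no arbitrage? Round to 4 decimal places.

Known legs of the cycle: 0.79 × 2.3 × 0.487 × 1.01 = 0.89372779
For no arbitrage the full-cycle product must be 1, so the missing rate is 1 / 0.89372779 ≈ 1.118909.

1.1189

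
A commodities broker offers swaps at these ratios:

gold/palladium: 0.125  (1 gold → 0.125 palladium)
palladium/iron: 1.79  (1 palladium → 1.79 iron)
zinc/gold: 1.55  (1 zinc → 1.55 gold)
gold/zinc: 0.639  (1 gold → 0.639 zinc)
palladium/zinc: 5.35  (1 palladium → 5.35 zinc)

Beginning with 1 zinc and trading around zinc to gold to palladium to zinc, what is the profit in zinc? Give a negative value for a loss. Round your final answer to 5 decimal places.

1 zinc × 1.55 = 1.55 gold
1.55 gold × 0.125 = 0.19375 palladium
0.19375 palladium × 5.35 = 1.0365625 zinc
Net change: 1.0365625 − 1 = 0.0365625 zinc

0.03656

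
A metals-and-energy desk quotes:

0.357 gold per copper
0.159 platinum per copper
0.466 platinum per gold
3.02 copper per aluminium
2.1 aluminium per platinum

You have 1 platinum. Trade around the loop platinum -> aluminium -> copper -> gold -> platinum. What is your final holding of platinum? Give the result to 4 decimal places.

1.0551

1 platinum × 2.1 = 2.1 aluminium
2.1 aluminium × 3.02 = 6.342 copper
6.342 copper × 0.357 = 2.264094 gold
2.264094 gold × 0.466 = 1.055067804 platinum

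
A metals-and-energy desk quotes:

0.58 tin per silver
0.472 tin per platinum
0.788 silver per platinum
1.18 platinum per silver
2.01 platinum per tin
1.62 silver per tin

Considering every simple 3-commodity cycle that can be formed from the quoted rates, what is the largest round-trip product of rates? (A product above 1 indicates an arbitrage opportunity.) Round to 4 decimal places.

0.9187

platinum→silver→tin→platinum: 0.788 × 0.58 × 2.01 = 0.91865
platinum→tin→silver→platinum: 0.472 × 1.62 × 1.18 = 0.90228
Maximum is platinum→silver→tin→platinum at 0.9187; no arbitrage — every cycle loses value.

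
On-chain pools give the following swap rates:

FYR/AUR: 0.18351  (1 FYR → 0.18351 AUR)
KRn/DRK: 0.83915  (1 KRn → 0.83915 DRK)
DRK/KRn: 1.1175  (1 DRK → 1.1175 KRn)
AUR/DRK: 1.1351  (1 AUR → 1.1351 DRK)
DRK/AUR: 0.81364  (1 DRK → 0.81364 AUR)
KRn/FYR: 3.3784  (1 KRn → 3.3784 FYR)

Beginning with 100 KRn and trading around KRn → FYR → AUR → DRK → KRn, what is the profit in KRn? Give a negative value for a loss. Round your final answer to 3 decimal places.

100 KRn × 3.3784 = 337.84 FYR
337.84 FYR × 0.18351 = 61.9970184 AUR
61.9970184 AUR × 1.1351 = 70.37281558584 DRK
70.37281558584 DRK × 1.1175 = 78.6416214171762 KRn
Net change: 78.6416214171762 − 100 = -21.3583785828238 KRn

-21.358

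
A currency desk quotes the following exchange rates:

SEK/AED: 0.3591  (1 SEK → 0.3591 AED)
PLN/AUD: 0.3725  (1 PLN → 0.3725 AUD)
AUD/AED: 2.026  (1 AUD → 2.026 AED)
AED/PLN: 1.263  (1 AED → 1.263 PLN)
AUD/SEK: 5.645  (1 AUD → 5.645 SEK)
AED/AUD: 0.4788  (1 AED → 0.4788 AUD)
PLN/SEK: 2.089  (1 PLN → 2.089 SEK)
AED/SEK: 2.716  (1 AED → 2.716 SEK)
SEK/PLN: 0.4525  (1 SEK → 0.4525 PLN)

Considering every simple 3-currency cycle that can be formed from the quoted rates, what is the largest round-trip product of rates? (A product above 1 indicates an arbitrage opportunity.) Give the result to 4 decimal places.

0.9706

AED→AUD→SEK→AED: 0.4788 × 5.645 × 0.3591 = 0.97058
AED→PLN→AUD→AED: 1.263 × 0.3725 × 2.026 = 0.95317
AUD→SEK→PLN→AUD: 5.645 × 0.4525 × 0.3725 = 0.95150
AED→PLN→SEK→AED: 1.263 × 2.089 × 0.3591 = 0.94745
Maximum is AED→AUD→SEK→AED at 0.9706; no arbitrage — every cycle loses value.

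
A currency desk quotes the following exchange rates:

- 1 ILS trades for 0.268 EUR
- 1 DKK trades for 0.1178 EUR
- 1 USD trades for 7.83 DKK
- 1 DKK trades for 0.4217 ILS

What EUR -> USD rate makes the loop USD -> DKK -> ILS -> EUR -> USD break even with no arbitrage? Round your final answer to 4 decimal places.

Known legs of the cycle: 7.83 × 0.4217 × 0.268 = 0.884912148
For no arbitrage the full-cycle product must be 1, so the missing rate is 1 / 0.884912148 ≈ 1.130056.

1.1301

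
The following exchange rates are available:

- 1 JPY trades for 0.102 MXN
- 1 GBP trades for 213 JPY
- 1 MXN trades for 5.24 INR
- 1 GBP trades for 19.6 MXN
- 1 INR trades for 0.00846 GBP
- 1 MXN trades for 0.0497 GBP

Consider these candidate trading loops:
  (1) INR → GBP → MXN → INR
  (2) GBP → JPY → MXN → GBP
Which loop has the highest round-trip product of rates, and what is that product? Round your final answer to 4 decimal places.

(1) 0.00846 × 19.6 × 5.24 = 0.86888
(2) 213 × 0.102 × 0.0497 = 1.07978
Highest is cycle (2) at 1.0798 (>1, arbitrage).

1.0798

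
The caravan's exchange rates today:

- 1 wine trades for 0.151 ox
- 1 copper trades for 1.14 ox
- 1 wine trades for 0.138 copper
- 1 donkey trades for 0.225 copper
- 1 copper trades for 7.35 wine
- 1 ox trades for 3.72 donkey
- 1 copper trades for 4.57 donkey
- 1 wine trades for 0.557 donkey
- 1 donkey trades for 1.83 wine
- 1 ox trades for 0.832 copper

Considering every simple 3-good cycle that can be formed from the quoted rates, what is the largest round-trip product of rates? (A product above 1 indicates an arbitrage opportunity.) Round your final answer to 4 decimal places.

wine→copper→donkey→wine: 0.138 × 4.57 × 1.83 = 1.15411
ox→donkey→wine→ox: 3.72 × 1.83 × 0.151 = 1.02795
ox→donkey→copper→ox: 3.72 × 0.225 × 1.14 = 0.95418
ox→copper→wine→ox: 0.832 × 7.35 × 0.151 = 0.92340
wine→donkey→copper→wine: 0.557 × 0.225 × 7.35 = 0.92114
Maximum is wine→copper→donkey→wine at 1.1541; arbitrage exists.

1.1541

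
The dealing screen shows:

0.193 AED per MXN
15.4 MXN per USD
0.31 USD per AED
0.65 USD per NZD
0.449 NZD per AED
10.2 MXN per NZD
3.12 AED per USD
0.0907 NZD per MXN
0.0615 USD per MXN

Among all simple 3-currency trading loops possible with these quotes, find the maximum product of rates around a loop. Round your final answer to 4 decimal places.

AED→USD→MXN→AED: 0.31 × 15.4 × 0.193 = 0.92138
AED→NZD→USD→AED: 0.449 × 0.65 × 3.12 = 0.91057
NZD→USD→MXN→NZD: 0.65 × 15.4 × 0.0907 = 0.90791
AED→NZD→MXN→AED: 0.449 × 10.2 × 0.193 = 0.88390
Maximum is AED→USD→MXN→AED at 0.9214; no arbitrage — every cycle loses value.

0.9214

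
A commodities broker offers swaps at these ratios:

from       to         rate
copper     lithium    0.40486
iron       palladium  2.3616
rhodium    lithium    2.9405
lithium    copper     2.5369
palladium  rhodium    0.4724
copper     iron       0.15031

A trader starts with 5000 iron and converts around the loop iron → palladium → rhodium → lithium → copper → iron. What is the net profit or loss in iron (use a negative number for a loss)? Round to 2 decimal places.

5000 iron × 2.3616 = 11808 palladium
11808 palladium × 0.4724 = 5578.0992 rhodium
5578.0992 rhodium × 2.9405 = 16402.4006976 lithium
16402.4006976 lithium × 2.5369 = 41611.25032974144 copper
41611.25032974144 copper × 0.15031 = 6254.5870370634358464 iron
Net change: 6254.5870370634358464 − 5000 = 1254.5870370634358464 iron

1254.59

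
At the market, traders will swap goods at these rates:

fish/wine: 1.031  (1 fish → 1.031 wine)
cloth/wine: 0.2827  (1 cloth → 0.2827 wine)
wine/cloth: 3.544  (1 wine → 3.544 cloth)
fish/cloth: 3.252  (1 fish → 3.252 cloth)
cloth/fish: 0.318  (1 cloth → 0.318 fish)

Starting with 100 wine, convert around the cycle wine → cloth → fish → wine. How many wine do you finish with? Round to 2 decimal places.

100 wine × 3.544 = 354.4 cloth
354.4 cloth × 0.318 = 112.6992 fish
112.6992 fish × 1.031 = 116.1928752 wine

116.19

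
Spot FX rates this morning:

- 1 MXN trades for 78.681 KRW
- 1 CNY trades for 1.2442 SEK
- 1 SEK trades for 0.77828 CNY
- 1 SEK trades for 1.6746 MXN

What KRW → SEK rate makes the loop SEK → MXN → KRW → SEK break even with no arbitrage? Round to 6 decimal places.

Known legs of the cycle: 1.6746 × 78.681 = 131.7592026
For no arbitrage the full-cycle product must be 1, so the missing rate is 1 / 131.7592026 ≈ 0.00758960.

0.007590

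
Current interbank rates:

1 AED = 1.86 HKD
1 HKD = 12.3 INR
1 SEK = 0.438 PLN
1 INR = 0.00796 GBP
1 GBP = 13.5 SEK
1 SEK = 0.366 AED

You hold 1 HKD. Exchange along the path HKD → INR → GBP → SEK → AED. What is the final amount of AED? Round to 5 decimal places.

0.48376

1 HKD × 12.3 = 12.3 INR
12.3 INR × 0.00796 = 0.097908 GBP
0.097908 GBP × 13.5 = 1.321758 SEK
1.321758 SEK × 0.366 = 0.483763428 AED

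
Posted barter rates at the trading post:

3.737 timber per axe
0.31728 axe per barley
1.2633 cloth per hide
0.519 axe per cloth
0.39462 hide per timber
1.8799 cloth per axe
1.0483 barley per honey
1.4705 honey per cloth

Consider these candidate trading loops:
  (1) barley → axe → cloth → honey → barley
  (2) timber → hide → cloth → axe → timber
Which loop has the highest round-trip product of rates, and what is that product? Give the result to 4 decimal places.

0.9669

(1) 0.31728 × 1.8799 × 1.4705 × 1.0483 = 0.91945
(2) 0.39462 × 1.2633 × 0.519 × 3.737 = 0.96689
Highest is cycle (2) at 0.9669 (≤1, no arbitrage).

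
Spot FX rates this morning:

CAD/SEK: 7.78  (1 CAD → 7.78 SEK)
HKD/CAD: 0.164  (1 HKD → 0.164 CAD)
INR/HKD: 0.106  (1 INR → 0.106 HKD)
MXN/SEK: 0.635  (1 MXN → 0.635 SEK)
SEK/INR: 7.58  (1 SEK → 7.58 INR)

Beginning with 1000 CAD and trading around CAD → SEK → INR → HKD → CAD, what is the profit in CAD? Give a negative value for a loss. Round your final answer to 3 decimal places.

1000 CAD × 7.78 = 7780 SEK
7780 SEK × 7.58 = 58972.4 INR
58972.4 INR × 0.106 = 6251.0744 HKD
6251.0744 HKD × 0.164 = 1025.1762016 CAD
Net change: 1025.1762016 − 1000 = 25.1762016 CAD

25.176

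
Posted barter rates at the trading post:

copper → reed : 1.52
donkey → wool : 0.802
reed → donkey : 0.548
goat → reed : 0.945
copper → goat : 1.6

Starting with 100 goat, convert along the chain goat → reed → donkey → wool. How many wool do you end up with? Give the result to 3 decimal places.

100 goat × 0.945 = 94.5 reed
94.5 reed × 0.548 = 51.786 donkey
51.786 donkey × 0.802 = 41.532372 wool

41.532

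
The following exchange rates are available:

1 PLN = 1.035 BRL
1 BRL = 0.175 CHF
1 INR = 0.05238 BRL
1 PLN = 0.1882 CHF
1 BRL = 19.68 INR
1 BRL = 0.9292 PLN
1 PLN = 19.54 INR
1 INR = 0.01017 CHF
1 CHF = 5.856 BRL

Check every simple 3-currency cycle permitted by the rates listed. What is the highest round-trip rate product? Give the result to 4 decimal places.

1.1721

CHF→BRL→INR→CHF: 5.856 × 19.68 × 0.01017 = 1.17205
CHF→BRL→PLN→CHF: 5.856 × 0.9292 × 0.1882 = 1.02407
BRL→PLN→INR→BRL: 0.9292 × 19.54 × 0.05238 = 0.95104
Maximum is CHF→BRL→INR→CHF at 1.1721; arbitrage exists.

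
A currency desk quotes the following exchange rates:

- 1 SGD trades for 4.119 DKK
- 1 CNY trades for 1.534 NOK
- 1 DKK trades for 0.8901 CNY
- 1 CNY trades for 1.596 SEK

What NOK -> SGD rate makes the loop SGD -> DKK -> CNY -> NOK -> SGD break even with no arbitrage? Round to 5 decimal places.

Known legs of the cycle: 4.119 × 0.8901 × 1.534 = 5.6241377946
For no arbitrage the full-cycle product must be 1, so the missing rate is 1 / 5.6241377946 ≈ 0.1778050.

0.17781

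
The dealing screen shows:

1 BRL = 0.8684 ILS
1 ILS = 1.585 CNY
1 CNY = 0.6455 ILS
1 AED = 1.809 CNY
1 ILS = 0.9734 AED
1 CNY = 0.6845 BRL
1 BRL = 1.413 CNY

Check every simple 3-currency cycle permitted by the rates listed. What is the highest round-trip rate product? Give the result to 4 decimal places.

CNY→ILS→AED→CNY: 0.6455 × 0.9734 × 1.809 = 1.13665
BRL→ILS→CNY→BRL: 0.8684 × 1.585 × 0.6845 = 0.94216
Maximum is CNY→ILS→AED→CNY at 1.1366; arbitrage exists.

1.1366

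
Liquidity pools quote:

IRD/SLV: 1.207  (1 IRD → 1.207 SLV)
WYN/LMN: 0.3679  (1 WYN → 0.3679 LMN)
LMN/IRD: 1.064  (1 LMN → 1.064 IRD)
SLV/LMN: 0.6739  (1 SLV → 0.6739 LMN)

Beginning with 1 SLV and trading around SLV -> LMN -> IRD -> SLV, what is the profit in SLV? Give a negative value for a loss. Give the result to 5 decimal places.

-0.13455

1 SLV × 0.6739 = 0.6739 LMN
0.6739 LMN × 1.064 = 0.7170296 IRD
0.7170296 IRD × 1.207 = 0.8654547272 SLV
Net change: 0.8654547272 − 1 = -0.1345452728 SLV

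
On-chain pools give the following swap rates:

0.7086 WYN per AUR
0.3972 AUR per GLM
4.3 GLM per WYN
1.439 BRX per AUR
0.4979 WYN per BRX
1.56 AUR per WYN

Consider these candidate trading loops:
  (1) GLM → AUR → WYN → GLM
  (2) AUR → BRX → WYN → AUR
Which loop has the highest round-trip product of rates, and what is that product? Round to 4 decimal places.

1.2103

(1) 0.3972 × 0.7086 × 4.3 = 1.21026
(2) 1.439 × 0.4979 × 1.56 = 1.11771
Highest is cycle (1) at 1.2103 (>1, arbitrage).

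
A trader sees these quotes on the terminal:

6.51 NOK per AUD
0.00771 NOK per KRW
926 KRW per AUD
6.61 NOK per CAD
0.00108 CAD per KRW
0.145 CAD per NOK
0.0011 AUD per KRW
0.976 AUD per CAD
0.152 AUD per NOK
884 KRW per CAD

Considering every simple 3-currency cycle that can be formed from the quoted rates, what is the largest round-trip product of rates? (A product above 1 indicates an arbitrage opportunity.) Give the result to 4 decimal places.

1.0852

KRW→NOK→AUD→KRW: 0.00771 × 0.152 × 926 = 1.08520
KRW→NOK→CAD→KRW: 0.00771 × 0.145 × 884 = 0.98827
KRW→CAD→AUD→KRW: 0.00108 × 0.976 × 926 = 0.97608
NOK→CAD→AUD→NOK: 0.145 × 0.976 × 6.51 = 0.92130
Maximum is KRW→NOK→AUD→KRW at 1.0852; arbitrage exists.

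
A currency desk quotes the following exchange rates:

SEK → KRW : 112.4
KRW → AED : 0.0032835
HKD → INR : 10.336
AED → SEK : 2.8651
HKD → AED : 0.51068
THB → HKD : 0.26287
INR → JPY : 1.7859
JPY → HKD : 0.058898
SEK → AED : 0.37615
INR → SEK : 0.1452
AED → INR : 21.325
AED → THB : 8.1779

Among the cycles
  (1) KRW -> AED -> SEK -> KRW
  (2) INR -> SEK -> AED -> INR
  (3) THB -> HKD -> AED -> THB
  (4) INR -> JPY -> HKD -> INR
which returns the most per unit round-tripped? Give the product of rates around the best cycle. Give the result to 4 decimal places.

1.1647

(1) 0.0032835 × 2.8651 × 112.4 = 1.05741
(2) 0.1452 × 0.37615 × 21.325 = 1.16471
(3) 0.26287 × 0.51068 × 8.1779 = 1.09782
(4) 1.7859 × 0.058898 × 10.336 = 1.08720
Highest is cycle (2) at 1.1647 (>1, arbitrage).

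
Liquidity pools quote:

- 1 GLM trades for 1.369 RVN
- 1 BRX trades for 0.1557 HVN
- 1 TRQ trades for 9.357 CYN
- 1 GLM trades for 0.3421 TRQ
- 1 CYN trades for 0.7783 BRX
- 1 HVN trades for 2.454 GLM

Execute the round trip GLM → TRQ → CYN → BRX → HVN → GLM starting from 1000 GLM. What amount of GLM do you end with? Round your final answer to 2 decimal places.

951.92

1000 GLM × 0.3421 = 342.1 TRQ
342.1 TRQ × 9.357 = 3201.0297 CYN
3201.0297 CYN × 0.7783 = 2491.36141551 BRX
2491.36141551 BRX × 0.1557 = 387.904972394907 HVN
387.904972394907 HVN × 2.454 = 951.918802257101778 GLM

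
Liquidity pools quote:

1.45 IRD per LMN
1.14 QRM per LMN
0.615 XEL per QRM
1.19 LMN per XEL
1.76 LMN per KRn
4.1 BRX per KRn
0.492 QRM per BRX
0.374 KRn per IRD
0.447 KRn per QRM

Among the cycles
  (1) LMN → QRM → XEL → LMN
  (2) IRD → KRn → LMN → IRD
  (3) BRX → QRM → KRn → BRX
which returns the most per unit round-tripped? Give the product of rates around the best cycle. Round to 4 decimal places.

0.9544

(1) 1.14 × 0.615 × 1.19 = 0.83431
(2) 0.374 × 1.76 × 1.45 = 0.95445
(3) 0.492 × 0.447 × 4.1 = 0.90169
Highest is cycle (2) at 0.9544 (≤1, no arbitrage).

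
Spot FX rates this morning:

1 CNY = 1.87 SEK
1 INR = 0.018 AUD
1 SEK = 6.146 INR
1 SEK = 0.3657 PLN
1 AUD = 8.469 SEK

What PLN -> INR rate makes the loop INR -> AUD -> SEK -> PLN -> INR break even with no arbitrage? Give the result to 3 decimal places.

17.938

Known legs of the cycle: 0.018 × 8.469 × 0.3657 = 0.0557480394
For no arbitrage the full-cycle product must be 1, so the missing rate is 1 / 0.0557480394 ≈ 17.93785.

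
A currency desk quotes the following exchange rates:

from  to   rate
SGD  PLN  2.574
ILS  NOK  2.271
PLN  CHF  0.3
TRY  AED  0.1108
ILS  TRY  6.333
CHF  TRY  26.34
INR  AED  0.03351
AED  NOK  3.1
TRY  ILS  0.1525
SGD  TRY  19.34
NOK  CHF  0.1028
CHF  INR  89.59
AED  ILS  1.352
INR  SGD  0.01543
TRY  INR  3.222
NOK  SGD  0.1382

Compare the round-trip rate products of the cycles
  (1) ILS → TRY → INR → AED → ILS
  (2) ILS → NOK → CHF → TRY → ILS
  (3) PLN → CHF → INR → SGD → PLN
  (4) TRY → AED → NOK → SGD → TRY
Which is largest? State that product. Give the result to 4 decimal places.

1.0675

(1) 6.333 × 3.222 × 0.03351 × 1.352 = 0.92446
(2) 2.271 × 0.1028 × 26.34 × 0.1525 = 0.93777
(3) 0.3 × 89.59 × 0.01543 × 2.574 = 1.06747
(4) 0.1108 × 3.1 × 0.1382 × 19.34 = 0.91805
Highest is cycle (3) at 1.0675 (>1, arbitrage).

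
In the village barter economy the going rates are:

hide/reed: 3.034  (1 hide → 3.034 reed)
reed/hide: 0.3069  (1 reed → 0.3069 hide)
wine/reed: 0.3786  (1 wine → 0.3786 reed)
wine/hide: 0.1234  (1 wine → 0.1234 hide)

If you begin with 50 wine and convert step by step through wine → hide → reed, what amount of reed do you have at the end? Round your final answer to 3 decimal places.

18.720

50 wine × 0.1234 = 6.17 hide
6.17 hide × 3.034 = 18.71978 reed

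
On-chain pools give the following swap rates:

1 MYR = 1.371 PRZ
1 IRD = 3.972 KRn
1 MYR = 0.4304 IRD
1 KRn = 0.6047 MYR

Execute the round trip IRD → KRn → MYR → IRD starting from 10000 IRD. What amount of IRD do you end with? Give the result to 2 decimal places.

10337.64

10000 IRD × 3.972 = 39720 KRn
39720 KRn × 0.6047 = 24018.684 MYR
24018.684 MYR × 0.4304 = 10337.6415936 IRD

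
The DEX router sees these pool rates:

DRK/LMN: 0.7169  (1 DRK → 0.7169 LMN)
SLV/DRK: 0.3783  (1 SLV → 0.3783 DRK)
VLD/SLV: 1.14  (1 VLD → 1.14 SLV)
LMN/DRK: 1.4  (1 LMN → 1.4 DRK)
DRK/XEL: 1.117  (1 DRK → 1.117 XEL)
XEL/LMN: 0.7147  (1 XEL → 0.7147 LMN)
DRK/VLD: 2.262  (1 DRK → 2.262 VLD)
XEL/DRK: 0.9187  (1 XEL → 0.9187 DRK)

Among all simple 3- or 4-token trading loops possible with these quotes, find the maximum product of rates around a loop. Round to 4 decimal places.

LMN→DRK→XEL→LMN: 1.4 × 1.117 × 0.7147 = 1.11765
SLV→DRK→VLD→SLV: 0.3783 × 2.262 × 1.14 = 0.97551
Maximum is LMN→DRK→XEL→LMN at 1.1176; arbitrage exists.

1.1176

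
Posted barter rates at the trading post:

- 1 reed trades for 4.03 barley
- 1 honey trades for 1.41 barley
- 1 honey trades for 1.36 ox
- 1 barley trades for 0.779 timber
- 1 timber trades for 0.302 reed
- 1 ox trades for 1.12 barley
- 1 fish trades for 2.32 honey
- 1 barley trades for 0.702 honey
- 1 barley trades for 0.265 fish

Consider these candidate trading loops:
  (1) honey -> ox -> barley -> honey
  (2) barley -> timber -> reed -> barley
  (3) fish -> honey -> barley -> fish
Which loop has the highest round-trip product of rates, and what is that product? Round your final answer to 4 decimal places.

1.0693

(1) 1.36 × 1.12 × 0.702 = 1.06929
(2) 0.779 × 0.302 × 4.03 = 0.94809
(3) 2.32 × 1.41 × 0.265 = 0.86687
Highest is cycle (1) at 1.0693 (>1, arbitrage).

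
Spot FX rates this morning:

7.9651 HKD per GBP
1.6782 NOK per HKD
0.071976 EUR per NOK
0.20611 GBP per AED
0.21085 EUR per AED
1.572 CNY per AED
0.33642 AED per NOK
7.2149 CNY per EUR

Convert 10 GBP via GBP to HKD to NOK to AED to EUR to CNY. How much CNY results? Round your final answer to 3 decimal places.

68.410

10 GBP × 7.9651 = 79.651 HKD
79.651 HKD × 1.6782 = 133.6703082 NOK
133.6703082 NOK × 0.33642 = 44.969365084644 AED
44.969365084644 AED × 0.21085 = 9.4817906280971874 EUR
9.4817906280971874 EUR × 7.2149 = 68.41017120265839737226 CNY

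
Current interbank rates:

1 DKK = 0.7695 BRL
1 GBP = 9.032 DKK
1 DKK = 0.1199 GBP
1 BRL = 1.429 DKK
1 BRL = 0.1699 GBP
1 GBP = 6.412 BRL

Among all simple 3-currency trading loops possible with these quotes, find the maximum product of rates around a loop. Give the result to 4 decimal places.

BRL→GBP→DKK→BRL: 0.1699 × 9.032 × 0.7695 = 1.18083
BRL→DKK→GBP→BRL: 1.429 × 0.1199 × 6.412 = 1.09861
Maximum is BRL→GBP→DKK→BRL at 1.1808; arbitrage exists.

1.1808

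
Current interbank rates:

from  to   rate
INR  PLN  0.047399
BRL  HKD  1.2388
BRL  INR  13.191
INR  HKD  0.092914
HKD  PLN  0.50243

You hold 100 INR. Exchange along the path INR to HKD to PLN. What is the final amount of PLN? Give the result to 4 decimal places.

4.6683

100 INR × 0.092914 = 9.2914 HKD
9.2914 HKD × 0.50243 = 4.668278102 PLN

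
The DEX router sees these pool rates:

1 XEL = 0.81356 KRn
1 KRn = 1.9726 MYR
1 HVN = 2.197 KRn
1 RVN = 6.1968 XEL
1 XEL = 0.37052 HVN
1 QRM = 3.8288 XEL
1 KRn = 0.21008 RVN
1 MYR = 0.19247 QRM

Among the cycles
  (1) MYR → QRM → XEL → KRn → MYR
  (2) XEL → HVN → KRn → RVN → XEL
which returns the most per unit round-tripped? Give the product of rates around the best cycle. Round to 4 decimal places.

1.1826

(1) 0.19247 × 3.8288 × 0.81356 × 1.9726 = 1.18264
(2) 0.37052 × 2.197 × 0.21008 × 6.1968 = 1.05973
Highest is cycle (1) at 1.1826 (>1, arbitrage).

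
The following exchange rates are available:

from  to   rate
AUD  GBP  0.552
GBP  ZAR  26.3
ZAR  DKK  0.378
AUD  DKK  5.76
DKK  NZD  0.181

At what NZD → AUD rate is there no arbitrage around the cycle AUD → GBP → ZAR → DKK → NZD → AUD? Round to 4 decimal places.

Known legs of the cycle: 0.552 × 26.3 × 0.378 × 0.181 = 0.9932651568
For no arbitrage the full-cycle product must be 1, so the missing rate is 1 / 0.9932651568 ≈ 1.006781.

1.0068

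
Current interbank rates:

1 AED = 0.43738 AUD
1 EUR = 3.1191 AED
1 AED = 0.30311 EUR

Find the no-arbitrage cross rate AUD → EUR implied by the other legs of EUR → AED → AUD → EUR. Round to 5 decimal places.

0.73301

Known legs of the cycle: 3.1191 × 0.43738 = 1.364231958
For no arbitrage the full-cycle product must be 1, so the missing rate is 1 / 1.364231958 ≈ 0.7330132.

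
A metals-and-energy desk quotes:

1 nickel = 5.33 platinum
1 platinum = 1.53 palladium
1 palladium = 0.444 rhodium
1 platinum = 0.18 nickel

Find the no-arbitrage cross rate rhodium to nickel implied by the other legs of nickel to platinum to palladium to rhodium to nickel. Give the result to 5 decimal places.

0.27618

Known legs of the cycle: 5.33 × 1.53 × 0.444 = 3.6207756
For no arbitrage the full-cycle product must be 1, so the missing rate is 1 / 3.6207756 ≈ 0.2761839.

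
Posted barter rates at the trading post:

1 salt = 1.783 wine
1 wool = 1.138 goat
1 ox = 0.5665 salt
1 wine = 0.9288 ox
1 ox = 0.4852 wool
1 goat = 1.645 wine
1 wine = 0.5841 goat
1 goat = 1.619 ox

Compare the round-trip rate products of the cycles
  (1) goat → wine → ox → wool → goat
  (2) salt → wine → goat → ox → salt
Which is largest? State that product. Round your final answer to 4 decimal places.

0.9552

(1) 1.645 × 0.9288 × 0.4852 × 1.138 = 0.84363
(2) 1.783 × 0.5841 × 1.619 × 0.5665 = 0.95518
Highest is cycle (2) at 0.9552 (≤1, no arbitrage).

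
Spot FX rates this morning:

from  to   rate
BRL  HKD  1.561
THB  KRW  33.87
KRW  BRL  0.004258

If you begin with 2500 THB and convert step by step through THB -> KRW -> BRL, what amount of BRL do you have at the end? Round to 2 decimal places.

2500 THB × 33.87 = 84675 KRW
84675 KRW × 0.004258 = 360.54615 BRL

360.55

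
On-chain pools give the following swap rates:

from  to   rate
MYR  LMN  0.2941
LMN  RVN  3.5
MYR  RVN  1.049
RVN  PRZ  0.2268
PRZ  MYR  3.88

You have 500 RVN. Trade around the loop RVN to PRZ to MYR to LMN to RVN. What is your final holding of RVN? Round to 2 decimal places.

452.91

500 RVN × 0.2268 = 113.4 PRZ
113.4 PRZ × 3.88 = 439.992 MYR
439.992 MYR × 0.2941 = 129.4016472 LMN
129.4016472 LMN × 3.5 = 452.9057652 RVN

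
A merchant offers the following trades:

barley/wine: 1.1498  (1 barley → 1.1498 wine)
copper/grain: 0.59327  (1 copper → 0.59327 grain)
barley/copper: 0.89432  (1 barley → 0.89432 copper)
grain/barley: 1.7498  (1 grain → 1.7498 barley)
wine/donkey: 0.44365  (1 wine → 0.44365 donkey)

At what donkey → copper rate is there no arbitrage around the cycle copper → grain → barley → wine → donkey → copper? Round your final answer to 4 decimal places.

1.8884

Known legs of the cycle: 0.59327 × 1.7498 × 1.1498 × 0.44365 = 0.52954587601532942
For no arbitrage the full-cycle product must be 1, so the missing rate is 1 / 0.52954587601532942 ≈ 1.888411.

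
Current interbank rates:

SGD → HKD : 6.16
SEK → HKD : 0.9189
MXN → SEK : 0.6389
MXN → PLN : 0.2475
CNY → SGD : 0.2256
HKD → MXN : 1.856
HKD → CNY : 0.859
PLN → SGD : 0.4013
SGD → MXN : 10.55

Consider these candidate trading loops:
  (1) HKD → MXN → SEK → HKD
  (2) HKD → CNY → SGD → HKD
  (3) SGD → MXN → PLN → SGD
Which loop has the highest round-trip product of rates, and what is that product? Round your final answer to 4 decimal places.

(1) 1.856 × 0.6389 × 0.9189 = 1.08963
(2) 0.859 × 0.2256 × 6.16 = 1.19375
(3) 10.55 × 0.2475 × 0.4013 = 1.04784
Highest is cycle (2) at 1.1937 (>1, arbitrage).

1.1937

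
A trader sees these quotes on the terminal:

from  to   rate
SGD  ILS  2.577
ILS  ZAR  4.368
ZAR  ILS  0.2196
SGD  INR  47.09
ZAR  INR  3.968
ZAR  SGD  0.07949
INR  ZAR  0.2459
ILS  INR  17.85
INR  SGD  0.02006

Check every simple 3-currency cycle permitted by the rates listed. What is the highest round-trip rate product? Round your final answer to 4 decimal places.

0.9639

ZAR→ILS→INR→ZAR: 0.2196 × 17.85 × 0.2459 = 0.96389
INR→SGD→ILS→INR: 0.02006 × 2.577 × 17.85 = 0.92275
ZAR→SGD→INR→ZAR: 0.07949 × 47.09 × 0.2459 = 0.92045
ZAR→SGD→ILS→ZAR: 0.07949 × 2.577 × 4.368 = 0.89477
Maximum is ZAR→ILS→INR→ZAR at 0.9639; no arbitrage — every cycle loses value.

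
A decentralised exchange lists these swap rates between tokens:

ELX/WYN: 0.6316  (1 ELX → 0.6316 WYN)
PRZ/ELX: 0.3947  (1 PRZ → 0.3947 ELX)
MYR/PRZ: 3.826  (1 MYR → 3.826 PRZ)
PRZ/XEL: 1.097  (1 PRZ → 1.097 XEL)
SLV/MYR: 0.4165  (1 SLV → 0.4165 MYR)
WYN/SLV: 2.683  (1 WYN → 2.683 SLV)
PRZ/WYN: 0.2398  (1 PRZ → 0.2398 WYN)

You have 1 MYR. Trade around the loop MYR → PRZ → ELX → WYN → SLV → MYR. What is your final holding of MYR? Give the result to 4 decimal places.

1.0658

1 MYR × 3.826 = 3.826 PRZ
3.826 PRZ × 0.3947 = 1.5101222 ELX
1.5101222 ELX × 0.6316 = 0.95379318152 WYN
0.95379318152 WYN × 2.683 = 2.55902710601816 SLV
2.55902710601816 SLV × 0.4165 = 1.06583478965656364 MYR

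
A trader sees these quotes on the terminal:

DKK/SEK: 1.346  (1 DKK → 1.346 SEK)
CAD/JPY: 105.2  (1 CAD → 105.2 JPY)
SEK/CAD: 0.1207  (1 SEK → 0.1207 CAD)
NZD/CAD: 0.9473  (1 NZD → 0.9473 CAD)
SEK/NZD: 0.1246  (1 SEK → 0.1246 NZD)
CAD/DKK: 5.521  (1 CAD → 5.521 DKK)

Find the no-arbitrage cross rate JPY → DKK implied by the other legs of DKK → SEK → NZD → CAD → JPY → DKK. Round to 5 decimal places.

0.05983

Known legs of the cycle: 1.346 × 0.1246 × 0.9473 × 105.2 = 16.713460501136
For no arbitrage the full-cycle product must be 1, so the missing rate is 1 / 16.713460501136 ≈ 0.0598320.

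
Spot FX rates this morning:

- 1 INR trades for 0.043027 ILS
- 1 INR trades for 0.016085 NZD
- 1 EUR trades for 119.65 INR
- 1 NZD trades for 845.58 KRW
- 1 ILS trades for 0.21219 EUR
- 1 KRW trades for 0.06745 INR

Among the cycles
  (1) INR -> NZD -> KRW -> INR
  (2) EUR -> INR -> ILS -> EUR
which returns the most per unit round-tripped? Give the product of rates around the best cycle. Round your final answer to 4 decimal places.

(1) 0.016085 × 845.58 × 0.06745 = 0.91740
(2) 119.65 × 0.043027 × 0.21219 = 1.09239
Highest is cycle (2) at 1.0924 (>1, arbitrage).

1.0924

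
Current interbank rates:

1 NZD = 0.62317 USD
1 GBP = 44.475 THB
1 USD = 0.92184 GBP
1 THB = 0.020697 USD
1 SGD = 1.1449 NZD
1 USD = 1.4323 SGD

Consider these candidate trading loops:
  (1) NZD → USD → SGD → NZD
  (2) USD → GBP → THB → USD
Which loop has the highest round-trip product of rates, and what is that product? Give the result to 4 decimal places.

1.0219

(1) 0.62317 × 1.4323 × 1.1449 = 1.02190
(2) 0.92184 × 44.475 × 0.020697 = 0.84855
Highest is cycle (1) at 1.0219 (>1, arbitrage).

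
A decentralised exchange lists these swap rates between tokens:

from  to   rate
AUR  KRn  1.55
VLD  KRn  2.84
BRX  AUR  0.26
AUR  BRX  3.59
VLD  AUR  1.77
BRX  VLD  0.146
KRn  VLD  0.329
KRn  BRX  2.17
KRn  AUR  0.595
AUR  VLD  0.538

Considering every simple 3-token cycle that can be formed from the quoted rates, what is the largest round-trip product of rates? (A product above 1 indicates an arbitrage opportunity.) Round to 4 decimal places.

BRX→VLD→AUR→BRX: 0.146 × 1.77 × 3.59 = 0.92773
AUR→VLD→KRn→AUR: 0.538 × 2.84 × 0.595 = 0.90911
AUR→KRn→VLD→AUR: 1.55 × 0.329 × 1.77 = 0.90261
BRX→VLD→KRn→BRX: 0.146 × 2.84 × 2.17 = 0.89977
BRX→AUR→KRn→BRX: 0.26 × 1.55 × 2.17 = 0.87451
Maximum is BRX→VLD→AUR→BRX at 0.9277; no arbitrage — every cycle loses value.

0.9277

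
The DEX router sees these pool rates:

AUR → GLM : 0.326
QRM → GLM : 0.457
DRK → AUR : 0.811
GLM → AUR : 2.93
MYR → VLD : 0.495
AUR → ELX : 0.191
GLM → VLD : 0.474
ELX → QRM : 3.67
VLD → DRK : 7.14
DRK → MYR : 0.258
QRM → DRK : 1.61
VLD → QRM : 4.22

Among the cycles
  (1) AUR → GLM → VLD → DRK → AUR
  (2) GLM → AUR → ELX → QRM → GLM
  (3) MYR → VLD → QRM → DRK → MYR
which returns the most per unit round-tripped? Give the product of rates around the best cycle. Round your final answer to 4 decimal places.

(1) 0.326 × 0.474 × 7.14 × 0.811 = 0.89478
(2) 2.93 × 0.191 × 3.67 × 0.457 = 0.93861
(3) 0.495 × 4.22 × 1.61 × 0.258 = 0.86769
Highest is cycle (2) at 0.9386 (≤1, no arbitrage).

0.9386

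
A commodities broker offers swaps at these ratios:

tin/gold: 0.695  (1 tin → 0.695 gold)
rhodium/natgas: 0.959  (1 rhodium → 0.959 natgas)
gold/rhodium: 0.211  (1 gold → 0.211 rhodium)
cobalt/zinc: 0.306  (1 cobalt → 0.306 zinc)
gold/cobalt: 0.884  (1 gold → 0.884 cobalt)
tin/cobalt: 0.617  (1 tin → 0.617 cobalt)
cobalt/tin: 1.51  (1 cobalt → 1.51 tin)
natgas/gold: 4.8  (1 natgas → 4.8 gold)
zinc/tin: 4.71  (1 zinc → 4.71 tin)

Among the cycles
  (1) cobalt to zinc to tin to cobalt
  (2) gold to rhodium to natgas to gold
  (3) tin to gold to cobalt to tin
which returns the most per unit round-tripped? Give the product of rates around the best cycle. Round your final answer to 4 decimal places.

(1) 0.306 × 4.71 × 0.617 = 0.88926
(2) 0.211 × 0.959 × 4.8 = 0.97128
(3) 0.695 × 0.884 × 1.51 = 0.92771
Highest is cycle (2) at 0.9713 (≤1, no arbitrage).

0.9713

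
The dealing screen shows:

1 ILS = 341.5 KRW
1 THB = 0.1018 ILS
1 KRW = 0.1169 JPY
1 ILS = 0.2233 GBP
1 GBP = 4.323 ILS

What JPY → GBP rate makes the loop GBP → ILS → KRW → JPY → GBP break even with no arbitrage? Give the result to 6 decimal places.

0.005794

Known legs of the cycle: 4.323 × 341.5 × 0.1169 = 172.57999605
For no arbitrage the full-cycle product must be 1, so the missing rate is 1 / 172.57999605 ≈ 0.00579441.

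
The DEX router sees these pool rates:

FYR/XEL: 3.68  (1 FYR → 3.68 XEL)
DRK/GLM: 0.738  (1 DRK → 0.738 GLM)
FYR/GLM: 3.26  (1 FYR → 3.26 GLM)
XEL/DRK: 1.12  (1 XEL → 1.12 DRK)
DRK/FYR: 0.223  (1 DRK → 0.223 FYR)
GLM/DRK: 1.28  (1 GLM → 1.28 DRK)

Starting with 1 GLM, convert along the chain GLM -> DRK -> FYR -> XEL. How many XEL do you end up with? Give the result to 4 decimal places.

1.0504

1 GLM × 1.28 = 1.28 DRK
1.28 DRK × 0.223 = 0.28544 FYR
0.28544 FYR × 3.68 = 1.0504192 XEL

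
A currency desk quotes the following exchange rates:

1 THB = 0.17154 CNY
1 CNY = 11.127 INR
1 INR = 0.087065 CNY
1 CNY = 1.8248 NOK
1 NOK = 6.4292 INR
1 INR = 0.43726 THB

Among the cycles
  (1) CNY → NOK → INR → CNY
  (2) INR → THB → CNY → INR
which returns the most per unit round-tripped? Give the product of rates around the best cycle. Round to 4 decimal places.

(1) 1.8248 × 6.4292 × 0.087065 = 1.02145
(2) 0.43726 × 0.17154 × 11.127 = 0.83461
Highest is cycle (1) at 1.0214 (>1, arbitrage).

1.0214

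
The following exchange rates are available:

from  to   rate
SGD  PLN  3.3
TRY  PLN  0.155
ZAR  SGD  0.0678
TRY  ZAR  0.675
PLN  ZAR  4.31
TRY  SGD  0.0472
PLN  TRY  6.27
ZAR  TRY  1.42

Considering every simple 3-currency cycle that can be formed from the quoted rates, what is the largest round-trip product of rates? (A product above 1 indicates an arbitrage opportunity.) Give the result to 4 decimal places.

TRY→SGD→PLN→TRY: 0.0472 × 3.3 × 6.27 = 0.97662
PLN→ZAR→SGD→PLN: 4.31 × 0.0678 × 3.3 = 0.96432
TRY→PLN→ZAR→TRY: 0.155 × 4.31 × 1.42 = 0.94863
Maximum is TRY→SGD→PLN→TRY at 0.9766; no arbitrage — every cycle loses value.

0.9766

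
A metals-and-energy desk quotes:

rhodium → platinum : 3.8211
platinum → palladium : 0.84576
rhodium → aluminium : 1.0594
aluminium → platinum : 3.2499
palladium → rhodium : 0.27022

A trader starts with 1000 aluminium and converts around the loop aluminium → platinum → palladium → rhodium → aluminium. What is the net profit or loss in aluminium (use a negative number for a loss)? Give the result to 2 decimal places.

1000 aluminium × 3.2499 = 3249.9 platinum
3249.9 platinum × 0.84576 = 2748.635424 palladium
2748.635424 palladium × 0.27022 = 742.73626427328 rhodium
742.73626427328 rhodium × 1.0594 = 786.854798371112832 aluminium
Net change: 786.854798371112832 − 1000 = -213.145201628887168 aluminium

-213.15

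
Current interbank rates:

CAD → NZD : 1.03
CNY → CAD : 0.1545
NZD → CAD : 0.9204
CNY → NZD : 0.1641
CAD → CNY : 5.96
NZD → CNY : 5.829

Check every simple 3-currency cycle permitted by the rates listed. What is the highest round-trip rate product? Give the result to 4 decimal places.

0.9276

CNY→CAD→NZD→CNY: 0.1545 × 1.03 × 5.829 = 0.92760
CNY→NZD→CAD→CNY: 0.1641 × 0.9204 × 5.96 = 0.90018
Maximum is CNY→CAD→NZD→CNY at 0.9276; no arbitrage — every cycle loses value.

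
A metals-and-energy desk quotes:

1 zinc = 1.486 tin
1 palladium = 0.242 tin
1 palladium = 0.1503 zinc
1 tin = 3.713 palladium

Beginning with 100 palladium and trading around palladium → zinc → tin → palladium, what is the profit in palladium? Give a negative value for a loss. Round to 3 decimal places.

100 palladium × 0.1503 = 15.03 zinc
15.03 zinc × 1.486 = 22.33458 tin
22.33458 tin × 3.713 = 82.92829554 palladium
Net change: 82.92829554 − 100 = -17.07170446 palladium

-17.072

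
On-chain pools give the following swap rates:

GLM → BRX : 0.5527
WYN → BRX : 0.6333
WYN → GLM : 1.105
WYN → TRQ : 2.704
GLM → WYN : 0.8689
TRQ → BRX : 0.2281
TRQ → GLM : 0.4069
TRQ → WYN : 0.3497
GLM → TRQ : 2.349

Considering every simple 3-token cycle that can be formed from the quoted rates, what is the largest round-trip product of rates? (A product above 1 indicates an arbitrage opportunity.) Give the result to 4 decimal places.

GLM→WYN→TRQ→GLM: 0.8689 × 2.704 × 0.4069 = 0.95601
GLM→TRQ→WYN→GLM: 2.349 × 0.3497 × 1.105 = 0.90770
Maximum is GLM→WYN→TRQ→GLM at 0.9560; no arbitrage — every cycle loses value.

0.9560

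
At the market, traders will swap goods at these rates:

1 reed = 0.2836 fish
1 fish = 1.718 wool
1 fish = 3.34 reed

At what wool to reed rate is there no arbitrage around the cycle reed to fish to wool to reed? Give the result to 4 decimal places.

2.0524

Known legs of the cycle: 0.2836 × 1.718 = 0.4872248
For no arbitrage the full-cycle product must be 1, so the missing rate is 1 / 0.4872248 ≈ 2.052441.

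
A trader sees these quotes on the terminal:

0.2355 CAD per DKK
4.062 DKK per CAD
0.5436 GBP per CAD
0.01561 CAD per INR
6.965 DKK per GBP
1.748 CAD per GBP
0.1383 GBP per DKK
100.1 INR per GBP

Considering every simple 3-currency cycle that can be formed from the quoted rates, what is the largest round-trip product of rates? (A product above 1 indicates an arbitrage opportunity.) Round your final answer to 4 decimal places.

0.9820

GBP→CAD→DKK→GBP: 1.748 × 4.062 × 0.1383 = 0.98198
GBP→DKK→CAD→GBP: 6.965 × 0.2355 × 0.5436 = 0.89164
GBP→INR→CAD→GBP: 100.1 × 0.01561 × 0.5436 = 0.84941
Maximum is GBP→CAD→DKK→GBP at 0.9820; no arbitrage — every cycle loses value.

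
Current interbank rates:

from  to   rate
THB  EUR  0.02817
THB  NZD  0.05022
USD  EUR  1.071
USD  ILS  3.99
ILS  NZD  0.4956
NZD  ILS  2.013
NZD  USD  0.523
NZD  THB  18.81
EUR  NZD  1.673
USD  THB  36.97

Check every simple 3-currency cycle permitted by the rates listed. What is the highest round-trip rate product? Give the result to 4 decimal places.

ILS→NZD→USD→ILS: 0.4956 × 0.523 × 3.99 = 1.03420
THB→NZD→USD→THB: 0.05022 × 0.523 × 36.97 = 0.97102
NZD→USD→EUR→NZD: 0.523 × 1.071 × 1.673 = 0.93710
THB→EUR→NZD→THB: 0.02817 × 1.673 × 18.81 = 0.88649
Maximum is ILS→NZD→USD→ILS at 1.0342; arbitrage exists.

1.0342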